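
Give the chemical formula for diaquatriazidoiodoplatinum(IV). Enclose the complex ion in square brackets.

[Pt(H2O)2I(N3)3]

Ligands: 3 azido (N3, -1), 1 iodo (I, -1), 2 aqua (H2O, neutral). Ligand charge sum = -4.
With Pt in oxidation state +4, the complex ion is [Pt...].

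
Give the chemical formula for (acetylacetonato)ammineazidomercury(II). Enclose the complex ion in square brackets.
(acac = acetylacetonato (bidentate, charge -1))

[Hg(acac)(N3)(NH3)]

Ligands: 1 ammine (NH3, neutral), 1 azido (N3, -1), 1 acetylacetonato (acac, -1). Ligand charge sum = -2.
With Hg in oxidation state +2, the complex ion is [Hg...].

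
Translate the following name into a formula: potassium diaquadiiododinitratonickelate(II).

K2[Ni(H2O)2I2(NO3)2]

Ligands: 2 nitrato (NO3, -1), 2 iodo (I, -1), 2 aqua (H2O, neutral). Ligand charge sum = -4.
With Ni in oxidation state +2, the complex ion is [Ni...]^2−.
Charge balance with potassium (+1) requires 1 complex ion per 2 potassium.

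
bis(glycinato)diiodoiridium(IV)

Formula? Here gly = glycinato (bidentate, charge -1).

[Ir(gly)2I2]

Ligands: 2 iodo (I, -1), 2 glycinato (gly, -1). Ligand charge sum = -4.
With Ir in oxidation state +4, the complex ion is [Ir...].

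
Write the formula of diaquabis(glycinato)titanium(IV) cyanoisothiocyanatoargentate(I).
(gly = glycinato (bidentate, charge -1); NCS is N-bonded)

[Ti(gly)2(H2O)2][Ag(CN)(NCS)]2

Cation [Ti…]: ligand charges -2, Ti(IV) ⇒ ion charge 2+.
Anion [Ag…]: ligand charges -2, Ag(I) ⇒ ion charge 1−.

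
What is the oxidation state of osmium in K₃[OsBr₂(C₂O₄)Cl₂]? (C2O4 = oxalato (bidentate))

+3

3 potassium outside the brackets (+1 each) → the complex ion is 3−.
Ligand charges: 1×C2O4 = -2; 2×Br = -2; 2×Cl = -2; sum -6.
Os + (-6) = 3− ⇒ Os is +3.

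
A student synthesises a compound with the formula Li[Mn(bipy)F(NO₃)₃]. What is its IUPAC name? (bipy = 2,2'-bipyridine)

lithium (2,2'-bipyridine)fluorotrinitratomanganate(III)

The 1 lithium counter-ion carries a total charge of +1, so each complex ion is 1−.
Ligand charges: 1×2,2'-bipyridine (neutral), 1×fluoro (-1 each), 3×nitrato (-1 each); total -4. So Mn + (-4) = 1−, giving Mn = +3.
The complex ion is anionic, so manganese takes the -ate form manganate(III).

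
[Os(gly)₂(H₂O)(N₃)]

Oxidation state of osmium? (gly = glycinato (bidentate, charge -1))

No counter-ion: the bracketed complex is neutral.
Ligand charges: 1×H2O neutral; 1×N3 = -1; 2×gly = -2; sum -3.
Os + (-3) = 0 ⇒ Os is +3.

+3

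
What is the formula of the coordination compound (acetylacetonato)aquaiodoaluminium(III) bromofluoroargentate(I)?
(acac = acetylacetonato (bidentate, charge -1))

Cation [Al…]: ligand charges -2, Al(III) ⇒ ion charge 1+.
Anion [Ag…]: ligand charges -2, Ag(I) ⇒ ion charge 1−.
One 1+ cation balances one 1− anion.

[Al(acac)(H2O)I][AgBrF]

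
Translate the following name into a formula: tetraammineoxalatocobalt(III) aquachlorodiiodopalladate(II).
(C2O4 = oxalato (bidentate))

Cation [Co…]: ligand charges -2, Co(III) ⇒ ion charge 1+.
Anion [Pd…]: ligand charges -3, Pd(II) ⇒ ion charge 1−.

[Co(C2O4)(NH3)4][PdCl(H2O)I2]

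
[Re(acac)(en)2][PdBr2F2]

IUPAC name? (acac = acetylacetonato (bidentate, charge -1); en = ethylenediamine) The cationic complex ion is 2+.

(acetylacetonato)bis(ethylenediamine)rhenium(III) dibromodifluoropalladate(II)

Both ions are complex: the cation is named first with the plain metal name, the anion second with the -ate form; each ion's ligands are alphabetised independently.
The complex cation is given as 2+; its ligand charges sum to -1, so Re = +3.
A 1:1 salt means the anion carries the equal and opposite charge, 2−.
Anion: ligand charges sum to -4; for the ion to be 2−, Pd = +2.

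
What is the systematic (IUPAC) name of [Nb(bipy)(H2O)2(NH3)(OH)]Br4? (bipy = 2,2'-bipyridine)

amminediaqua(2,2'-bipyridine)hydroxoniobium(V) bromide

The 4 bromide counter-ions carry a total charge of -4, so each complex ion is 4+.
Ligand charges: 1×2,2'-bipyridine (neutral), 1×hydroxo (-1 each), 1×ammine (neutral), 2×aqua (neutral); total -1. So Nb + (-1) = 4+, giving Nb = +5.
Ligands are named alphabetically: ammine before aqua before bipyridine before hydroxo.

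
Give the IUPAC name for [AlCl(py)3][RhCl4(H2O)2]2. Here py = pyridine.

Aluminium is always +3 in its complexes; the cation's ligand charges sum to -1, so the complex cation is 2+.
With 2 anions per cation, each anion must be 2/2 = 1−.
Anion: ligand charges sum to -4; for the ion to be 1−, Rh = +3.

chlorotris(pyridine)aluminium(III) diaquatetrachlororhodate(III)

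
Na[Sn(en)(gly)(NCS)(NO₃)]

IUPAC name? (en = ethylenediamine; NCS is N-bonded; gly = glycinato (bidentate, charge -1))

sodium (ethylenediamine)(glycinato)isothiocyanatonitratostannate(II)

The 1 sodium counter-ion carries a total charge of +1, so each complex ion is 1−.
Ligand charges: 1×ethylenediamine (neutral), 1×isothiocyanato (-1 each), 1×glycinato (-1 each), 1×nitrato (-1 each); total -3. So Sn + (-3) = 1−, giving Sn = +2.
The complex ion is anionic, so tin takes the -ate form stannate(II).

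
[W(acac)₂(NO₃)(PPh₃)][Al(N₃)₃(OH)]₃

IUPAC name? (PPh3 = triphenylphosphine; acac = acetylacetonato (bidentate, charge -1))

bis(acetylacetonato)nitrato(triphenylphosphine)tungsten(VI) triazidohydroxoaluminate(III)

Aluminium is always +3 in its complexes; the anion's ligand charges sum to -4, so the complex anion is 1−.
With 3 anions per cation, the cation must be 3×1 = 3+.
Cation: ligand charges sum to -3; for the ion to be 3+, W = +6.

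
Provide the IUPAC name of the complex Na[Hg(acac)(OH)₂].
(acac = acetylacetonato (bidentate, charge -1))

sodium (acetylacetonato)dihydroxomercurate(II)

The 1 sodium counter-ion carries a total charge of +1, so each complex ion is 1−.
Ligand charges: 2×hydroxo (-1 each), 1×acetylacetonato (-1 each); total -3. So Hg + (-3) = 1−, giving Hg = +2.
Ligands are named alphabetically: acetylacetonato before hydroxo.
The complex ion is anionic, so mercury takes the -ate form mercurate(II).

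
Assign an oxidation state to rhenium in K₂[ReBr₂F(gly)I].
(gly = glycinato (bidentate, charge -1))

+3

2 potassium outside the brackets (+1 each) → the complex ion is 2−.
Ligand charges: 1×F = -1; 1×gly = -1; 2×Br = -2; 1×I = -1; sum -5.
Re + (-5) = 2− ⇒ Re is +3.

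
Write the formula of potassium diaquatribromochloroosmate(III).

K[OsBr3Cl(H2O)2]

Ligands: 3 bromo (Br, -1), 1 chloro (Cl, -1), 2 aqua (H2O, neutral). Ligand charge sum = -4.
With Os in oxidation state +3, the complex ion is [Os...]^1−.
Charge balance with potassium (+1) requires 1 complex ion per 1 potassium.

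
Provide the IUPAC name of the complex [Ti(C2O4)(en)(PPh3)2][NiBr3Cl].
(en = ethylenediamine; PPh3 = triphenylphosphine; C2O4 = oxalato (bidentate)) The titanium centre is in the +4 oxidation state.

(ethylenediamine)oxalatobis(triphenylphosphine)titanium(IV) tribromochloronickelate(II)

Ti is given as +4; the cation's ligand charges sum to -2, so the complex cation is 2+.
A 1:1 salt means the anion carries the equal and opposite charge, 2−.
Anion: ligand charges sum to -4; for the ion to be 2−, Ni = +2.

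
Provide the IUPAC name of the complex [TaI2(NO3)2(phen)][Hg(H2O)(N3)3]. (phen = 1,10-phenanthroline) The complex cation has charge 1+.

diiododinitrato(1,10-phenanthroline)tantalum(V) aquatriazidomercurate(II)

The complex cation is given as 1+; its ligand charges sum to -4, so Ta = +5.
A 1:1 salt means the anion carries the equal and opposite charge, 1−.
Anion: ligand charges sum to -3; for the ion to be 1−, Hg = +2.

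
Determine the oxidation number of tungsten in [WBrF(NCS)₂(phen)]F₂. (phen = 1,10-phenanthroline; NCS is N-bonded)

2 fluoride outside the brackets (-1 each) → the complex ion is 2+.
Ligand charges: 1×Br = -1; 1×phen neutral; 2×NCS = -2; 1×F = -1; sum -4.
W + (-4) = 2+ ⇒ W is +6.

+6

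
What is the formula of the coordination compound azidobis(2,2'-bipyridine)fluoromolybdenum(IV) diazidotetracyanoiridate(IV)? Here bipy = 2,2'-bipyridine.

Cation [Mo…]: ligand charges -2, Mo(IV) ⇒ ion charge 2+.
Anion [Ir…]: ligand charges -6, Ir(IV) ⇒ ion charge 2−.

[Mo(bipy)2F(N3)][Ir(CN)4(N3)2]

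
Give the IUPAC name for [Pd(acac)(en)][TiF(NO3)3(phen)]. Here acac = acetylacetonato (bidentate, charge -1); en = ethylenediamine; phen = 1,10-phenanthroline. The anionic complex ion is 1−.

(acetylacetonato)(ethylenediamine)palladium(II) fluorotrinitrato(1,10-phenanthroline)titanate(III)

The complex anion is given as 1−; its ligand charges sum to -4, so Ti = +3.
A 1:1 salt means the cation carries the equal and opposite charge, 1+.
Cation: ligand charges sum to -1; for the ion to be 1+, Pd = +2.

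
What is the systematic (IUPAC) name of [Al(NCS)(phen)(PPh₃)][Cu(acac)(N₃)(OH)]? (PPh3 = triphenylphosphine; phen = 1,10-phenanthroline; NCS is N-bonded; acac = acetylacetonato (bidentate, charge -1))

isothiocyanato(1,10-phenanthroline)(triphenylphosphine)aluminium(III) (acetylacetonato)azidohydroxocuprate(I)

Both ions are complex: the cation is named first with the plain metal name, the anion second with the -ate form; each ion's ligands are alphabetised independently.
Aluminium is always +3 in its complexes; the cation's ligand charges sum to -1, so the complex cation is 2+.
A 1:1 salt means the anion carries the equal and opposite charge, 2−.
Anion: ligand charges sum to -3; for the ion to be 2−, Cu = +1.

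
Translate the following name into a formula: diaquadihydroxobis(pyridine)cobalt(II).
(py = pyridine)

[Co(H2O)2(OH)2(py)2]

Ligands: 2 hydroxo (OH, -1), 2 pyridine (py, neutral), 2 aqua (H2O, neutral). Ligand charge sum = -2.
With Co in oxidation state +2, the complex ion is [Co...].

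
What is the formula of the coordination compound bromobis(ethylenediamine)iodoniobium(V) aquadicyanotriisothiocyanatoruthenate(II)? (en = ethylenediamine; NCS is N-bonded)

[NbBr(en)2I][Ru(CN)2(H2O)(NCS)3]

Cation [Nb…]: ligand charges -2, Nb(V) ⇒ ion charge 3+.
Anion [Ru…]: ligand charges -5, Ru(II) ⇒ ion charge 3−.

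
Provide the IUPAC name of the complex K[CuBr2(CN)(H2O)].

The 1 potassium counter-ion carries a total charge of +1, so each complex ion is 1−.
Ligand charges: 1×aqua (neutral), 1×cyano (-1 each), 2×bromo (-1 each); total -3. So Cu + (-3) = 1−, giving Cu = +2.
The complex ion is anionic, so copper takes the -ate form cuprate(II).

potassium aquadibromocyanocuprate(II)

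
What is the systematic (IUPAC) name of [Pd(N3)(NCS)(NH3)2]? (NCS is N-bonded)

There is no counter-ion, so the complex is neutral overall.
Ligand charges: 1×isothiocyanato (-1 each), 1×azido (-1 each), 2×ammine (neutral); total -2. So Pd + (-2) = 0, giving Pd = +2.
Ligands are named alphabetically: ammine before azido before isothiocyanato.

diammineazidoisothiocyanatopalladium(II)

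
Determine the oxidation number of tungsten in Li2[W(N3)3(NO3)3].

+4

2 lithium outside the brackets (+1 each) → the complex ion is 2−.
Ligand charges: 3×NO3 = -3; 3×N3 = -3; sum -6.
W + (-6) = 2− ⇒ W is +4.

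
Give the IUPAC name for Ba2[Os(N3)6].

barium hexaazidoosmate(II)

The 2 barium counter-ions carry a total charge of +4, so each complex ion is 4−.
Ligand charges: 6×azido (-1 each); total -6. So Os + (-6) = 4−, giving Os = +2.
The complex ion is anionic, so osmium takes the -ate form osmate(II).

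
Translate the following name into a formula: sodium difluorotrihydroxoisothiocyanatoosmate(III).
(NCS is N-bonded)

Ligands: 3 hydroxo (OH, -1), 2 fluoro (F, -1), 1 isothiocyanato (NCS, -1). Ligand charge sum = -6.
With Os in oxidation state +3, the complex ion is [Os...]^3−.
Charge balance with sodium (+1) requires 1 complex ion per 3 sodium.

Na3[OsF2(NCS)(OH)3]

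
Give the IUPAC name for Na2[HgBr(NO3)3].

sodium bromotrinitratomercurate(II)

The 2 sodium counter-ions carry a total charge of +2, so each complex ion is 2−.
Ligand charges: 3×nitrato (-1 each), 1×bromo (-1 each); total -4. So Hg + (-4) = 2−, giving Hg = +2.
The complex ion is anionic, so mercury takes the -ate form mercurate(II).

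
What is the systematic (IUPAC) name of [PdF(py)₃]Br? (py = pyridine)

fluorotris(pyridine)palladium(II) bromide

The 1 bromide counter-ion carries a total charge of -1, so each complex ion is 1+.
Ligand charges: 1×fluoro (-1 each), 3×pyridine (neutral); total -1. So Pd + (-1) = 1+, giving Pd = +2.
Ligands are named alphabetically: fluoro before pyridine.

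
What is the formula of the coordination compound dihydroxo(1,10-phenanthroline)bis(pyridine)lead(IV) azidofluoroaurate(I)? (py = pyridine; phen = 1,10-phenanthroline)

Cation [Pb…]: ligand charges -2, Pb(IV) ⇒ ion charge 2+.
Anion [Au…]: ligand charges -2, Au(I) ⇒ ion charge 1−.

[Pb(OH)2(phen)(py)2][AuF(N3)]2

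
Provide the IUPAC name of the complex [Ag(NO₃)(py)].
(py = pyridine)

There is no counter-ion, so the complex is neutral overall.
Ligand charges: 1×nitrato (-1 each), 1×pyridine (neutral); total -1. So Ag + (-1) = 0, giving Ag = +1.
Ligands are named alphabetically: nitrato before pyridine.

nitrato(pyridine)silver(I)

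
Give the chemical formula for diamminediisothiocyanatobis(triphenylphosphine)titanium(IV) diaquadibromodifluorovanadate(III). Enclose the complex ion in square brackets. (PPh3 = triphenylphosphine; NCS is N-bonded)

[Ti(NCS)2(NH3)2(PPh3)2][VBr2F2(H2O)2]2

Cation [Ti…]: ligand charges -2, Ti(IV) ⇒ ion charge 2+.
Anion [V…]: ligand charges -4, V(III) ⇒ ion charge 1−.
One 2+ cation requires 2 of the 1− anion.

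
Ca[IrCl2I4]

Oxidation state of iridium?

+4

1 calcium outside the brackets (+2 each) → the complex ion is 2−.
Ligand charges: 2×Cl = -2; 4×I = -4; sum -6.
Ir + (-6) = 2− ⇒ Ir is +4.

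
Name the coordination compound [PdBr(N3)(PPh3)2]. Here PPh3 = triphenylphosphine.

azidobromobis(triphenylphosphine)palladium(II)

There is no counter-ion, so the complex is neutral overall.
Ligand charges: 2×triphenylphosphine (neutral), 1×azido (-1 each), 1×bromo (-1 each); total -2. So Pd + (-2) = 0, giving Pd = +2.
Ligands are named alphabetically: azido before bromo before triphenylphosphine.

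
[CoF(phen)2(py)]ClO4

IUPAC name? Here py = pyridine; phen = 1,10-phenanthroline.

fluorobis(1,10-phenanthroline)(pyridine)cobalt(II) perchlorate

The 1 perchlorate counter-ion carries a total charge of -1, so each complex ion is 1+.
Ligand charges: 1×pyridine (neutral), 1×fluoro (-1 each), 2×1,10-phenanthroline (neutral); total -1. So Co + (-1) = 1+, giving Co = +2.
Ligands are named alphabetically: fluoro before phenanthroline before pyridine.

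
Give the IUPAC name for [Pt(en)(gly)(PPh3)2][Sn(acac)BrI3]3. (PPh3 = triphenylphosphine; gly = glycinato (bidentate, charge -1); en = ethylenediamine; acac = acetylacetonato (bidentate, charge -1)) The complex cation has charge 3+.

(ethylenediamine)(glycinato)bis(triphenylphosphine)platinum(IV) (acetylacetonato)bromotriiodostannate(IV)

Both ions are complex: the cation is named first with the plain metal name, the anion second with the -ate form; each ion's ligands are alphabetised independently.
The complex cation is given as 3+; its ligand charges sum to -1, so Pt = +4.
With 3 anions per cation, each anion must be 3/3 = 1−.
Anion: ligand charges sum to -5; for the ion to be 1−, Sn = +4.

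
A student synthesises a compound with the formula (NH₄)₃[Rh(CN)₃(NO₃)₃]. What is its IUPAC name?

The 3 ammonium counter-ions carry a total charge of +3, so each complex ion is 3−.
Ligand charges: 3×nitrato (-1 each), 3×cyano (-1 each); total -6. So Rh + (-6) = 3−, giving Rh = +3.
Ligands are named alphabetically: cyano before nitrato.
The complex ion is anionic, so rhodium takes the -ate form rhodate(III).

ammonium tricyanotrinitratorhodate(III)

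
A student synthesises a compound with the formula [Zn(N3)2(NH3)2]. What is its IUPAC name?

There is no counter-ion, so the complex is neutral overall.
Ligand charges: 2×azido (-1 each), 2×ammine (neutral); total -2. So Zn + (-2) = 0, giving Zn = +2.
Ligands are named alphabetically: ammine before azido.

diamminediazidozinc(II)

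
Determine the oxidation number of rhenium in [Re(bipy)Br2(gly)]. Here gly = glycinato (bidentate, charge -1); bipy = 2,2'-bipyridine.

No counter-ion: the bracketed complex is neutral.
Ligand charges: 1×gly = -1; 2×Br = -2; 1×bipy neutral; sum -3.
Re + (-3) = 0 ⇒ Re is +3.

+3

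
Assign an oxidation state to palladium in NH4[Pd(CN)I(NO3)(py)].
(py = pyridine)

1 ammonium outside the brackets (+1 each) → the complex ion is 1−.
Ligand charges: 1×I = -1; 1×NO3 = -1; 1×py neutral; 1×CN = -1; sum -3.
Pd + (-3) = 1− ⇒ Pd is +2.

+2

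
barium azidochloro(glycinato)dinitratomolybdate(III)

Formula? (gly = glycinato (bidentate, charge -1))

Ligands: 1 glycinato (gly, -1), 2 nitrato (NO3, -1), 1 azido (N3, -1), 1 chloro (Cl, -1). Ligand charge sum = -5.
With Mo in oxidation state +3, the complex ion is [Mo...]^2−.
Charge balance with barium (+2) requires 1 complex ion per 1 barium.

Ba[MoCl(gly)(N3)(NO3)2]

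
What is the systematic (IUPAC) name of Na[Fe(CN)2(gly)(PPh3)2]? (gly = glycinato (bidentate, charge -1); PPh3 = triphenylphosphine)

sodium dicyano(glycinato)bis(triphenylphosphine)ferrate(II)

The 1 sodium counter-ion carries a total charge of +1, so each complex ion is 1−.
Ligand charges: 2×cyano (-1 each), 1×glycinato (-1 each), 2×triphenylphosphine (neutral); total -3. So Fe + (-3) = 1−, giving Fe = +2.
Ligands are named alphabetically: cyano before glycinato before triphenylphosphine.
The complex ion is anionic, so iron takes the -ate form ferrate(II).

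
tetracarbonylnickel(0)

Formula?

Ligands: 4 carbonyl (CO, neutral). Ligand charge sum = 0.
With Ni in oxidation state 0, the complex ion is [Ni...].

[Ni(CO)4]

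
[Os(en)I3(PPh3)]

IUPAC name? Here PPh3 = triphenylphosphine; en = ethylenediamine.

(ethylenediamine)triiodo(triphenylphosphine)osmium(III)

There is no counter-ion, so the complex is neutral overall.
Ligand charges: 1×triphenylphosphine (neutral), 1×ethylenediamine (neutral), 3×iodo (-1 each); total -3. So Os + (-3) = 0, giving Os = +3.
Ligands are named alphabetically: ethylenediamine before iodo before triphenylphosphine.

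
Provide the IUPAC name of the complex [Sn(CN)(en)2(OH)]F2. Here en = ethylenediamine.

cyanobis(ethylenediamine)hydroxotin(IV) fluoride

The 2 fluoride counter-ions carry a total charge of -2, so each complex ion is 2+.
Ligand charges: 1×cyano (-1 each), 1×hydroxo (-1 each), 2×ethylenediamine (neutral); total -2. So Sn + (-2) = 2+, giving Sn = +4.
Ligands are named alphabetically: cyano before ethylenediamine before hydroxo.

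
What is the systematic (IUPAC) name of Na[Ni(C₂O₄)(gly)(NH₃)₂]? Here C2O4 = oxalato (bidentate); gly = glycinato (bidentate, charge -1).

sodium diammine(glycinato)oxalatonickelate(II)

The 1 sodium counter-ion carries a total charge of +1, so each complex ion is 1−.
Ligand charges: 1×oxalato (-2 each), 1×glycinato (-1 each), 2×ammine (neutral); total -3. So Ni + (-3) = 1−, giving Ni = +2.
The complex ion is anionic, so nickel takes the -ate form nickelate(II).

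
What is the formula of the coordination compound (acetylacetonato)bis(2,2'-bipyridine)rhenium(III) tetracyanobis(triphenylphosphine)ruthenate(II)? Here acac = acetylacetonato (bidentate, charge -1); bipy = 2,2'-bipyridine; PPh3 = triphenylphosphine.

[Re(acac)(bipy)2][Ru(CN)4(PPh3)2]

Cation [Re…]: ligand charges -1, Re(III) ⇒ ion charge 2+.
Anion [Ru…]: ligand charges -4, Ru(II) ⇒ ion charge 2−.
One 2+ cation balances one 2− anion.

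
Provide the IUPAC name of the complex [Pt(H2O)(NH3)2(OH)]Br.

diammineaquahydroxoplatinum(II) bromide

The 1 bromide counter-ion carries a total charge of -1, so each complex ion is 1+.
Ligand charges: 2×ammine (neutral), 1×aqua (neutral), 1×hydroxo (-1 each); total -1. So Pt + (-1) = 1+, giving Pt = +2.
Ligands are named alphabetically: ammine before aqua before hydroxo.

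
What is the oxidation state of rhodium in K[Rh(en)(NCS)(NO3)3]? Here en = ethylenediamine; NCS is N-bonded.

+3

1 potassium outside the brackets (+1 each) → the complex ion is 1−.
Ligand charges: 3×NO3 = -3; 1×en neutral; 1×NCS = -1; sum -4.
Rh + (-4) = 1− ⇒ Rh is +3.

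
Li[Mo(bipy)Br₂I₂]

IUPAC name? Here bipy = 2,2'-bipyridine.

lithium (2,2'-bipyridine)dibromodiiodomolybdate(III)

The 1 lithium counter-ion carries a total charge of +1, so each complex ion is 1−.
Ligand charges: 2×bromo (-1 each), 1×2,2'-bipyridine (neutral), 2×iodo (-1 each); total -4. So Mo + (-4) = 1−, giving Mo = +3.
The complex ion is anionic, so molybdenum takes the -ate form molybdate(III).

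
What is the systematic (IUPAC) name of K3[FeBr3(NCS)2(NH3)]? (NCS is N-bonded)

potassium amminetribromodiisothiocyanatoferrate(II)

The 3 potassium counter-ions carry a total charge of +3, so each complex ion is 3−.
Ligand charges: 1×ammine (neutral), 2×isothiocyanato (-1 each), 3×bromo (-1 each); total -5. So Fe + (-5) = 3−, giving Fe = +2.
Ligands are named alphabetically: ammine before bromo before isothiocyanato.
The complex ion is anionic, so iron takes the -ate form ferrate(II).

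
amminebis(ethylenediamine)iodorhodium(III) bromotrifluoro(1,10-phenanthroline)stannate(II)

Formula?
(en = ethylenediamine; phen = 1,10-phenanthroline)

[Rh(en)2I(NH3)][SnBrF3(phen)]

Cation [Rh…]: ligand charges -1, Rh(III) ⇒ ion charge 2+.
Anion [Sn…]: ligand charges -4, Sn(II) ⇒ ion charge 2−.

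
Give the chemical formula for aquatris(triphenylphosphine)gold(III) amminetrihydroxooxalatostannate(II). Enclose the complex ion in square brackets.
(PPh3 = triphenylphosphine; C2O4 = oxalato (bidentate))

Cation [Au…]: ligand charges 0, Au(III) ⇒ ion charge 3+.
Anion [Sn…]: ligand charges -5, Sn(II) ⇒ ion charge 3−.
One 3+ cation balances one 3− anion.

[Au(H2O)(PPh3)3][Sn(C2O4)(NH3)(OH)3]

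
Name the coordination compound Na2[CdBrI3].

sodium bromotriiodocadmate(II)

The 2 sodium counter-ions carry a total charge of +2, so each complex ion is 2−.
Ligand charges: 1×bromo (-1 each), 3×iodo (-1 each); total -4. So Cd + (-4) = 2−, giving Cd = +2.
Ligands are named alphabetically: bromo before iodo.
The complex ion is anionic, so cadmium takes the -ate form cadmate(II).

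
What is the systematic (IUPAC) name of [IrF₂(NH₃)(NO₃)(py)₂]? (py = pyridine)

There is no counter-ion, so the complex is neutral overall.
Ligand charges: 2×pyridine (neutral), 2×fluoro (-1 each), 1×nitrato (-1 each), 1×ammine (neutral); total -3. So Ir + (-3) = 0, giving Ir = +3.
Ligands are named alphabetically: ammine before fluoro before nitrato before pyridine.

amminedifluoronitratobis(pyridine)iridium(III)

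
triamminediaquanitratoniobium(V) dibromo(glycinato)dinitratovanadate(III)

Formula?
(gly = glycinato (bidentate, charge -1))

[Nb(H2O)2(NH3)3(NO3)][VBr2(gly)(NO3)2]2

Cation [Nb…]: ligand charges -1, Nb(V) ⇒ ion charge 4+.
Anion [V…]: ligand charges -5, V(III) ⇒ ion charge 2−.
One 4+ cation requires 2 of the 2− anion.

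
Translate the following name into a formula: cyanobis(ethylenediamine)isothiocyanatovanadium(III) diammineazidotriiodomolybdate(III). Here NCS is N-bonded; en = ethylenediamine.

[V(CN)(en)2(NCS)][MoI3(N3)(NH3)2]

Cation [V…]: ligand charges -2, V(III) ⇒ ion charge 1+.
Anion [Mo…]: ligand charges -4, Mo(III) ⇒ ion charge 1−.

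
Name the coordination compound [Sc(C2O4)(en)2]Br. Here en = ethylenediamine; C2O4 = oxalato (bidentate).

bis(ethylenediamine)oxalatoscandium(III) bromide

The 1 bromide counter-ion carries a total charge of -1, so each complex ion is 1+.
Ligand charges: 2×ethylenediamine (neutral), 1×oxalato (-2 each); total -2. So Sc + (-2) = 1+, giving Sc = +3.
Ligands are named alphabetically: ethylenediamine before oxalato.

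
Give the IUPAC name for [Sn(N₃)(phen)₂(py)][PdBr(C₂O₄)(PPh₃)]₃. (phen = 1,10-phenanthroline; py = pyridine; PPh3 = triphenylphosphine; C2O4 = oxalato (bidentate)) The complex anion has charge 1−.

azidobis(1,10-phenanthroline)(pyridine)tin(IV) bromooxalato(triphenylphosphine)palladate(II)

Both ions are complex: the cation is named first with the plain metal name, the anion second with the -ate form; each ion's ligands are alphabetised independently.
The complex anion is given as 1−; its ligand charges sum to -3, so Pd = +2.
With 3 anions per cation, the cation must be 3×1 = 3+.
Cation: ligand charges sum to -1; for the ion to be 3+, Sn = +4.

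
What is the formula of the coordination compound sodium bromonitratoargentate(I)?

Ligands: 1 nitrato (NO3, -1), 1 bromo (Br, -1). Ligand charge sum = -2.
With Ag in oxidation state +1, the complex ion is [Ag...]^1−.
Charge balance with sodium (+1) requires 1 complex ion per 1 sodium.

Na[AgBr(NO3)]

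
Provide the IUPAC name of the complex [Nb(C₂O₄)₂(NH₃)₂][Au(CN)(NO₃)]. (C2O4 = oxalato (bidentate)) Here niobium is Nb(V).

Nb is given as +5; the cation's ligand charges sum to -4, so the complex cation is 1+.
A 1:1 salt means the anion carries the equal and opposite charge, 1−.
Anion: ligand charges sum to -2; for the ion to be 1−, Au = +1.

diamminedioxalatoniobium(V) cyanonitratoaurate(I)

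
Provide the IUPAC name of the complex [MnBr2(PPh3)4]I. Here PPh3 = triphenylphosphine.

The 1 iodide counter-ion carries a total charge of -1, so each complex ion is 1+.
Ligand charges: 4×triphenylphosphine (neutral), 2×bromo (-1 each); total -2. So Mn + (-2) = 1+, giving Mn = +3.
Ligands are named alphabetically: bromo before triphenylphosphine.

dibromotetrakis(triphenylphosphine)manganese(III) iodide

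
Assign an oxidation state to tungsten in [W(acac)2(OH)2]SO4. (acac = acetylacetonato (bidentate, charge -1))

1 sulfate outside the brackets (-2 each) → the complex ion is 2+.
Ligand charges: 2×OH = -2; 2×acac = -2; sum -4.
W + (-4) = 2+ ⇒ W is +6.

+6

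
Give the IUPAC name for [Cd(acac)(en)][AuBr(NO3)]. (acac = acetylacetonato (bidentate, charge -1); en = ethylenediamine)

(acetylacetonato)(ethylenediamine)cadmium(II) bromonitratoaurate(I)

Cadmium is always +2 in its complexes; the cation's ligand charges sum to -1, so the complex cation is 1+.
A 1:1 salt means the anion carries the equal and opposite charge, 1−.
Anion: ligand charges sum to -2; for the ion to be 1−, Au = +1.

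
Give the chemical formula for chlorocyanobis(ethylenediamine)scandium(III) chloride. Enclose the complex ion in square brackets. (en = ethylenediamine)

Ligands: 1 cyano (CN, -1), 2 ethylenediamine (en, neutral), 1 chloro (Cl, -1). Ligand charge sum = -2.
Charge balance with chloride (-1) requires 1 complex ion per 1 chloride.

[ScCl(CN)(en)2]Cl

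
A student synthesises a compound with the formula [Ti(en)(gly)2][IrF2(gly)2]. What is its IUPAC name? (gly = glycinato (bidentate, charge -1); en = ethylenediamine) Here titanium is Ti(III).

Ti is given as +3; the cation's ligand charges sum to -2, so the complex cation is 1+.
A 1:1 salt means the anion carries the equal and opposite charge, 1−.
Anion: ligand charges sum to -4; for the ion to be 1−, Ir = +3.

(ethylenediamine)bis(glycinato)titanium(III) difluorobis(glycinato)iridate(III)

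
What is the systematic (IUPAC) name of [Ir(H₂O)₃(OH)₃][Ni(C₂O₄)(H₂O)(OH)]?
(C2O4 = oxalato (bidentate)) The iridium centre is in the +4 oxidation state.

Both ions are complex: the cation is named first with the plain metal name, the anion second with the -ate form; each ion's ligands are alphabetised independently.
Ir is given as +4; the cation's ligand charges sum to -3, so the complex cation is 1+.
A 1:1 salt means the anion carries the equal and opposite charge, 1−.
Anion: ligand charges sum to -3; for the ion to be 1−, Ni = +2.

triaquatrihydroxoiridium(IV) aquahydroxooxalatonickelate(II)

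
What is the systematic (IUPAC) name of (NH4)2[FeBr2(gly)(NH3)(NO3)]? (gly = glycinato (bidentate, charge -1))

ammonium amminedibromo(glycinato)nitratoferrate(II)

The 2 ammonium counter-ions carry a total charge of +2, so each complex ion is 2−.
Ligand charges: 1×ammine (neutral), 1×nitrato (-1 each), 1×glycinato (-1 each), 2×bromo (-1 each); total -4. So Fe + (-4) = 2−, giving Fe = +2.
The complex ion is anionic, so iron takes the -ate form ferrate(II).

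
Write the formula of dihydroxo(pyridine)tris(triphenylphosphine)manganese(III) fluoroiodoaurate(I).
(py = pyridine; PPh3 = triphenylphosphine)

[Mn(OH)2(PPh3)3(py)][AuFI]

Cation [Mn…]: ligand charges -2, Mn(III) ⇒ ion charge 1+.
Anion [Au…]: ligand charges -2, Au(I) ⇒ ion charge 1−.
One 1+ cation balances one 1− anion.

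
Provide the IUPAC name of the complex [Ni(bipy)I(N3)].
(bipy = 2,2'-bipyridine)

There is no counter-ion, so the complex is neutral overall.
Ligand charges: 1×2,2'-bipyridine (neutral), 1×iodo (-1 each), 1×azido (-1 each); total -2. So Ni + (-2) = 0, giving Ni = +2.
Ligands are named alphabetically: azido before bipyridine before iodo.

azido(2,2'-bipyridine)iodonickel(II)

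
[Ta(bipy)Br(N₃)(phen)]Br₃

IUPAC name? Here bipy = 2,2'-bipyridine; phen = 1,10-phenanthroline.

azido(2,2'-bipyridine)bromo(1,10-phenanthroline)tantalum(V) bromide

The 3 bromide counter-ions carry a total charge of -3, so each complex ion is 3+.
Ligand charges: 1×azido (-1 each), 1×2,2'-bipyridine (neutral), 1×1,10-phenanthroline (neutral), 1×bromo (-1 each); total -2. So Ta + (-2) = 3+, giving Ta = +5.
Ligands are named alphabetically: azido before bipyridine before bromo before phenanthroline.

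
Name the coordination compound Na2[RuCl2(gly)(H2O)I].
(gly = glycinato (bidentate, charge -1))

sodium aquadichloro(glycinato)iodoruthenate(II)

The 2 sodium counter-ions carry a total charge of +2, so each complex ion is 2−.
Ligand charges: 2×chloro (-1 each), 1×aqua (neutral), 1×glycinato (-1 each), 1×iodo (-1 each); total -4. So Ru + (-4) = 2−, giving Ru = +2.
The complex ion is anionic, so ruthenium takes the -ate form ruthenate(II).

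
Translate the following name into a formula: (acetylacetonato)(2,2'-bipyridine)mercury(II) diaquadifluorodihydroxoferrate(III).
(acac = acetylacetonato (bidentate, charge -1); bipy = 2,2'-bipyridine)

Cation [Hg…]: ligand charges -1, Hg(II) ⇒ ion charge 1+.
Anion [Fe…]: ligand charges -4, Fe(III) ⇒ ion charge 1−.
One 1+ cation balances one 1− anion.

[Hg(acac)(bipy)][FeF2(H2O)2(OH)2]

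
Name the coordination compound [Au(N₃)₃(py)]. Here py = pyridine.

triazido(pyridine)gold(III)

There is no counter-ion, so the complex is neutral overall.
Ligand charges: 3×azido (-1 each), 1×pyridine (neutral); total -3. So Au + (-3) = 0, giving Au = +3.
Ligands are named alphabetically: azido before pyridine.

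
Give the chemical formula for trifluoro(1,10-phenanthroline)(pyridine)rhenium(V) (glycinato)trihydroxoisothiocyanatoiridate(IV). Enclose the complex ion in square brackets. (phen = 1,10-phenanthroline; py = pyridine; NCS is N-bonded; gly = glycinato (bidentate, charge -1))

[ReF3(phen)(py)][Ir(gly)(NCS)(OH)3]2

Cation [Re…]: ligand charges -3, Re(V) ⇒ ion charge 2+.
Anion [Ir…]: ligand charges -5, Ir(IV) ⇒ ion charge 1−.
One 2+ cation requires 2 of the 1− anion.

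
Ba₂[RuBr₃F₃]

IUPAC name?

The 2 barium counter-ions carry a total charge of +4, so each complex ion is 4−.
Ligand charges: 3×bromo (-1 each), 3×fluoro (-1 each); total -6. So Ru + (-6) = 4−, giving Ru = +2.
Ligands are named alphabetically: bromo before fluoro.
The complex ion is anionic, so ruthenium takes the -ate form ruthenate(II).

barium tribromotrifluororuthenate(II)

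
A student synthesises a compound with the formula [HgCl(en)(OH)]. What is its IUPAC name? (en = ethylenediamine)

There is no counter-ion, so the complex is neutral overall.
Ligand charges: 1×hydroxo (-1 each), 1×chloro (-1 each), 1×ethylenediamine (neutral); total -2. So Hg + (-2) = 0, giving Hg = +2.
Ligands are named alphabetically: chloro before ethylenediamine before hydroxo.

chloro(ethylenediamine)hydroxomercury(II)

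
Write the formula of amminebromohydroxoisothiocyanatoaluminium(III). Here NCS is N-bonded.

[AlBr(NCS)(NH3)(OH)]

Ligands: 1 bromo (Br, -1), 1 isothiocyanato (NCS, -1), 1 hydroxo (OH, -1), 1 ammine (NH3, neutral). Ligand charge sum = -3.
With Al in oxidation state +3, the complex ion is [Al...].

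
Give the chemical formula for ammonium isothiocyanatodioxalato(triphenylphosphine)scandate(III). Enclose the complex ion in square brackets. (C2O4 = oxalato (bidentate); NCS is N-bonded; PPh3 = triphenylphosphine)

Ligands: 2 oxalato (C2O4, -2), 1 isothiocyanato (NCS, -1), 1 triphenylphosphine (PPh3, neutral). Ligand charge sum = -5.
Charge balance with ammonium (+1) requires 1 complex ion per 2 ammonium.

(NH4)2[Sc(C2O4)2(NCS)(PPh3)]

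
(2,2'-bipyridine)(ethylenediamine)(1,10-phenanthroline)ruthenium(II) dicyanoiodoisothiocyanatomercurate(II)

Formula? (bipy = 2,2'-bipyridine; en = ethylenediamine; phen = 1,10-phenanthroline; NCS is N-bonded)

Cation [Ru…]: ligand charges 0, Ru(II) ⇒ ion charge 2+.
Anion [Hg…]: ligand charges -4, Hg(II) ⇒ ion charge 2−.
One 2+ cation balances one 2− anion.

[Ru(bipy)(en)(phen)][Hg(CN)2I(NCS)]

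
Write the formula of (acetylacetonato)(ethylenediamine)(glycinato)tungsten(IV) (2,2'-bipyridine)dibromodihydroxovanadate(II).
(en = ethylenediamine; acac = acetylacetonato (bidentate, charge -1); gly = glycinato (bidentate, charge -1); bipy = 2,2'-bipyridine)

Cation [W…]: ligand charges -2, W(IV) ⇒ ion charge 2+.
Anion [V…]: ligand charges -4, V(II) ⇒ ion charge 2−.

[W(acac)(en)(gly)][V(bipy)Br2(OH)2]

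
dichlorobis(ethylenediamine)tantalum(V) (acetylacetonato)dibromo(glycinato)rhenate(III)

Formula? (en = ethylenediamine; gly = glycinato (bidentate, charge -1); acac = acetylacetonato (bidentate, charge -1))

Cation [Ta…]: ligand charges -2, Ta(V) ⇒ ion charge 3+.
Anion [Re…]: ligand charges -4, Re(III) ⇒ ion charge 1−.
One 3+ cation requires 3 of the 1− anion.

[TaCl2(en)2][Re(acac)Br2(gly)]3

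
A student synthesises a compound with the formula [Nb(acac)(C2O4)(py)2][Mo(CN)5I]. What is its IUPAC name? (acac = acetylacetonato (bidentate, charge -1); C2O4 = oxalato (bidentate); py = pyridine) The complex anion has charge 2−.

Both ions are complex: the cation is named first with the plain metal name, the anion second with the -ate form; each ion's ligands are alphabetised independently.
The complex anion is given as 2−; its ligand charges sum to -6, so Mo = +4.
A 1:1 salt means the cation carries the equal and opposite charge, 2+.
Cation: ligand charges sum to -3; for the ion to be 2+, Nb = +5.

(acetylacetonato)oxalatobis(pyridine)niobium(V) pentacyanoiodomolybdate(IV)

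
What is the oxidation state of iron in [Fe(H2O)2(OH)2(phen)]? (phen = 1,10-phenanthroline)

+2

No counter-ion: the bracketed complex is neutral.
Ligand charges: 1×phen neutral; 2×H2O neutral; 2×OH = -2; sum -2.
Fe + (-2) = 0 ⇒ Fe is +2.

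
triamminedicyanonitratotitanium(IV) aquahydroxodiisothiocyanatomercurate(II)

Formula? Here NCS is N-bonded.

Cation [Ti…]: ligand charges -3, Ti(IV) ⇒ ion charge 1+.
Anion [Hg…]: ligand charges -3, Hg(II) ⇒ ion charge 1−.

[Ti(CN)2(NH3)3(NO3)][Hg(H2O)(NCS)2(OH)]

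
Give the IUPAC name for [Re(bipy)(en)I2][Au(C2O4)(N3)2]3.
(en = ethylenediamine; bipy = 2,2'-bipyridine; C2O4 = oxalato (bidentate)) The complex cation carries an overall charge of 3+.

Both ions are complex: the cation is named first with the plain metal name, the anion second with the -ate form; each ion's ligands are alphabetised independently.
The complex cation is given as 3+; its ligand charges sum to -2, so Re = +5.
With 3 anions per cation, each anion must be 3/3 = 1−.
Anion: ligand charges sum to -4; for the ion to be 1−, Au = +3.

(2,2'-bipyridine)(ethylenediamine)diiodorhenium(V) diazidooxalatoaurate(III)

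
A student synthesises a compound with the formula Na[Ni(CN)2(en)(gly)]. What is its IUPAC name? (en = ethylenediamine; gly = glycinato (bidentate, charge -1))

sodium dicyano(ethylenediamine)(glycinato)nickelate(II)

The 1 sodium counter-ion carries a total charge of +1, so each complex ion is 1−.
Ligand charges: 1×ethylenediamine (neutral), 1×glycinato (-1 each), 2×cyano (-1 each); total -3. So Ni + (-3) = 1−, giving Ni = +2.
Ligands are named alphabetically: cyano before ethylenediamine before glycinato.
The complex ion is anionic, so nickel takes the -ate form nickelate(II).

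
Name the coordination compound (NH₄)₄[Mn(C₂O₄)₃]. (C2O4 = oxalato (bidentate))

ammonium trioxalatomanganate(II)

The 4 ammonium counter-ions carry a total charge of +4, so each complex ion is 4−.
Ligand charges: 3×oxalato (-2 each); total -6. So Mn + (-6) = 4−, giving Mn = +2.
The complex ion is anionic, so manganese takes the -ate form manganate(II).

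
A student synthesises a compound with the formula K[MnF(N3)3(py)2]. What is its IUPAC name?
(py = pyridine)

The 1 potassium counter-ion carries a total charge of +1, so each complex ion is 1−.
Ligand charges: 2×pyridine (neutral), 3×azido (-1 each), 1×fluoro (-1 each); total -4. So Mn + (-4) = 1−, giving Mn = +3.
Ligands are named alphabetically: azido before fluoro before pyridine.
The complex ion is anionic, so manganese takes the -ate form manganate(III).

potassium triazidofluorobis(pyridine)manganate(III)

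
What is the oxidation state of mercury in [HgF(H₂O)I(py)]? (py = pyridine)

+2

No counter-ion: the bracketed complex is neutral.
Ligand charges: 1×I = -1; 1×py neutral; 1×F = -1; 1×H2O neutral; sum -2.
Hg + (-2) = 0 ⇒ Hg is +2.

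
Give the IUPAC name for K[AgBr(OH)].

The 1 potassium counter-ion carries a total charge of +1, so each complex ion is 1−.
Ligand charges: 1×hydroxo (-1 each), 1×bromo (-1 each); total -2. So Ag + (-2) = 1−, giving Ag = +1.
The complex ion is anionic, so silver takes the -ate form argentate(I).

potassium bromohydroxoargentate(I)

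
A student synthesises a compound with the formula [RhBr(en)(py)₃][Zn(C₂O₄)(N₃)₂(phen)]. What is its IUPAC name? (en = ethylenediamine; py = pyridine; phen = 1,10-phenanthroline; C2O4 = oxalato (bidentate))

bromo(ethylenediamine)tris(pyridine)rhodium(III) diazidooxalato(1,10-phenanthroline)zincate(II)

Both ions are complex: the cation is named first with the plain metal name, the anion second with the -ate form; each ion's ligands are alphabetised independently.
Zinc is always +2 in its complexes; the anion's ligand charges sum to -4, so the complex anion is 2−.
A 1:1 salt means the cation carries the equal and opposite charge, 2+.
Cation: ligand charges sum to -1; for the ion to be 2+, Rh = +3.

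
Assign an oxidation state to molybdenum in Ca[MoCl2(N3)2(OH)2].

+4

1 calcium outside the brackets (+2 each) → the complex ion is 2−.
Ligand charges: 2×Cl = -2; 2×N3 = -2; 2×OH = -2; sum -6.
Mo + (-6) = 2− ⇒ Mo is +4.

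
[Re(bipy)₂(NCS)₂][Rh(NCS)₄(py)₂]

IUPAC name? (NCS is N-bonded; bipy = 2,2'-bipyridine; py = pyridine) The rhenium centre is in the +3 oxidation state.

bis(2,2'-bipyridine)diisothiocyanatorhenium(III) tetraisothiocyanatobis(pyridine)rhodate(III)

Re is given as +3; the cation's ligand charges sum to -2, so the complex cation is 1+.
A 1:1 salt means the anion carries the equal and opposite charge, 1−.
Anion: ligand charges sum to -4; for the ion to be 1−, Rh = +3.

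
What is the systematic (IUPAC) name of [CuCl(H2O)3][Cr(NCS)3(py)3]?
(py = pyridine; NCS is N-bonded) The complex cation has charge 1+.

Both ions are complex: the cation is named first with the plain metal name, the anion second with the -ate form; each ion's ligands are alphabetised independently.
The complex cation is given as 1+; its ligand charges sum to -1, so Cu = +2.
A 1:1 salt means the anion carries the equal and opposite charge, 1−.
Anion: ligand charges sum to -3; for the ion to be 1−, Cr = +2.

triaquachlorocopper(II) triisothiocyanatotris(pyridine)chromate(II)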